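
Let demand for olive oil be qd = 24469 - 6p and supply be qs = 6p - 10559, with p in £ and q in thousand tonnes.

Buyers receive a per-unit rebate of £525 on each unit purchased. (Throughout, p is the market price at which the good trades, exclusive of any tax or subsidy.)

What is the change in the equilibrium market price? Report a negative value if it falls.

Before the shock: 24469 - 6p = 6p - 10559 ⇒ 35028 = 12p ⇒ p = 2919, q = 6955.
Since buyers' out-of-pocket price is the market price minus the rebate, the effective demand curve becomes qd = 27619 - 6p.
Setting them equal: 27619 - 6p = 6p - 10559 → 38178 = 12p, so p = 3181.5 and q = 8530.
Δp = 3181.5 − 2919 = +262.5.

+262.5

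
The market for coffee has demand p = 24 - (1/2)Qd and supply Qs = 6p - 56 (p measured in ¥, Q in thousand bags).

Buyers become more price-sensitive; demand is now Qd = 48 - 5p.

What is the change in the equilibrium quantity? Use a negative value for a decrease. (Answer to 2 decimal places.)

Before the shock: 48 - 2p = 6p - 56 ⇒ 104 = 8p ⇒ p = 13, Q = 22.
The new curves are Qd = 48 - 5p (demand) and Qs = 6p - 56 (supply).
Clearing the new market: 48 - 5p = 6p - 56, so p = 104/11 ≈ 9.4545 and Q = 8/11 ≈ 0.7273.
ΔQ = 0.7273 − 22 = -21.27.

-21.27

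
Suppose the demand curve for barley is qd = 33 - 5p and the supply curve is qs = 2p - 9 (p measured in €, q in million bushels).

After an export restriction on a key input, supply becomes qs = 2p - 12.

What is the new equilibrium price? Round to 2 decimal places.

Initially, 33 - 5p = 2p - 9, so 42 = 7p and p = 6, q = 3.
With the change applied: demand qd = 33 - 5p, supply qs = 2p - 12.
Equate the new curves: 33 - 5p = 2p - 12, giving 45 = 7p, p = 45/7 ≈ 6.4286, q = 6/7 ≈ 0.8571.

6.43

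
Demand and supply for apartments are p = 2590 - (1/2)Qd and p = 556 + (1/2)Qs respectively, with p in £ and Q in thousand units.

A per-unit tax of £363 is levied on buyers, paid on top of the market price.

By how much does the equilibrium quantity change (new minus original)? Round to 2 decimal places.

-363.00

Initially, 5180 - 2p = 2p - 1112, so 6292 = 4p and p = 1573, Q = 2034.
Since buyers pay the price plus the tax, the effective demand curve becomes Qd = 4454 - 2p.
New equilibrium: 4454 - 2p = 2p - 1112 ⇒ 5566 = 4p ⇒ p = 1391.5, Q = 1671.
ΔQ = 1671 − 2034 = -363.00.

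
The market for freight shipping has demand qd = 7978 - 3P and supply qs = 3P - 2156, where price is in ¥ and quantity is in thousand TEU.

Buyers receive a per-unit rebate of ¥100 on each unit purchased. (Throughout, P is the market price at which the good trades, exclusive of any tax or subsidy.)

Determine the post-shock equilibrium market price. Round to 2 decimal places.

Initially, 7978 - 3P = 3P - 2156, so 10134 = 6P and P = 1689, q = 2911.
Since buyers' out-of-pocket price is the market price minus the rebate, the effective demand curve becomes qd = 8278 - 3P.
Equate the new curves: 8278 - 3P = 3P - 2156, giving 10434 = 6P, P = 1739, q = 3061.

1739.00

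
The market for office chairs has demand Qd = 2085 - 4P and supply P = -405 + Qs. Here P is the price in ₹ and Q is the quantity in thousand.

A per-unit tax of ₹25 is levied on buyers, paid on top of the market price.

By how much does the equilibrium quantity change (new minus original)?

Original equilibrium: 2085 - 4P = P + 405 gives 1680 = 5P, so P = 336 and Q = 741.
Since buyers pay the price plus the tax, the effective demand curve becomes Qd = 1985 - 4P.
Setting them equal: 1985 - 4P = P + 405 → 1580 = 5P, so P = 316 and Q = 721.
ΔQ = 721 − 741 = -20.

-20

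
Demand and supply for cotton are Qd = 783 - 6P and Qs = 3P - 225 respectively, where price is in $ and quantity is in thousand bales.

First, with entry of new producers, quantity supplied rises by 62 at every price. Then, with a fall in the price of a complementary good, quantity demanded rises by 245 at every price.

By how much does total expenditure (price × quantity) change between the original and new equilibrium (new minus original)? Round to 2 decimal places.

+18534.00

Initially, 783 - 6P = 3P - 225, so 1008 = 9P and P = 112, Q = 111.
With the change applied: demand Qd = 1028 - 6P, supply Qs = 3P - 163.
Setting them equal: 1028 - 6P = 3P - 163 → 1191 = 9P, so P = 397/3 ≈ 132.3333 and Q = 234.
Expenditure moves from 112×111 = 12432 to 132.3333×234 = 30966; change = +18534.00.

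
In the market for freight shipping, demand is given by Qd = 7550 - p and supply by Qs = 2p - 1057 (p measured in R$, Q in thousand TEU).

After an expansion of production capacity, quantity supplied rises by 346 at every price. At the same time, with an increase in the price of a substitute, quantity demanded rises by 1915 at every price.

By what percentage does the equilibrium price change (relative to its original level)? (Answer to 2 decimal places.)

Before the shock: 7550 - p = 2p - 1057 ⇒ 8607 = 3p ⇒ p = 2869, Q = 4681.
The shock moves the curves to Qd = 9465 - p and Qs = 2p - 711.
Setting them equal: 9465 - p = 2p - 711 → 10176 = 3p, so p = 3392 and Q = 6073.
%Δp = (3392 − 2869) / 2869 × 100 = +18.23%.

+18.23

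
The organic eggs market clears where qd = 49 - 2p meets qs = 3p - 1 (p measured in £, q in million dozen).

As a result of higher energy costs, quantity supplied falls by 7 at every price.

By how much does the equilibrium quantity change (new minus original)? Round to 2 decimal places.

-2.80

Original equilibrium: 49 - 2p = 3p - 1 gives 50 = 5p, so p = 10 and q = 29.
After the shift, demand is qd = 49 - 2p and supply is qs = 3p - 8.
New equilibrium: 49 - 2p = 3p - 8 ⇒ 57 = 5p ⇒ p = 11.4, q = 26.2.
Δq = 26.2 − 29 = -2.80.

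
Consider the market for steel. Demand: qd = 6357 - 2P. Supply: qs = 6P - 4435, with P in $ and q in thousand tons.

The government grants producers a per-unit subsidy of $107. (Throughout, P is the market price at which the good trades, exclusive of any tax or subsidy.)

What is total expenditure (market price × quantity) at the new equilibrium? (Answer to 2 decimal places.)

4845990.63

Before the shock: 6357 - 2P = 6P - 4435 ⇒ 10792 = 8P ⇒ P = 1349, q = 3659.
Since sellers receive the price plus the subsidy, the effective supply curve becomes qs = 6P - 3793.
Setting them equal: 6357 - 2P = 6P - 3793 → 10150 = 8P, so P = 1268.75 and q = 3819.5.
New expenditure = 1268.75 × 3819.5 = 4845990.63.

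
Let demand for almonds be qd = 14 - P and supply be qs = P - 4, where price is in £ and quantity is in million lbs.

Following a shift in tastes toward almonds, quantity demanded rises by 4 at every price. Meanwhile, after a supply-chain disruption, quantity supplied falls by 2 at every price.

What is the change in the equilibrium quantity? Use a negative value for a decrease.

Original equilibrium: 14 - P = P - 4 gives 18 = 2P, so P = 9 and q = 5.
The shock moves the curves to qd = 18 - P and qs = P - 6.
Equate the new curves: 18 - P = P - 6, giving 24 = 2P, P = 12, q = 6.
Δq = 6 − 5 = +1.

+1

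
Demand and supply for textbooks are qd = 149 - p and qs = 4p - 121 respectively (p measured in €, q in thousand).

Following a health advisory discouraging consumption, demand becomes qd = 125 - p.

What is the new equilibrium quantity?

75.8

Solve the original market: 149 - p = 4p - 121, hence p = 54 and q = 95.
The new curves are qd = 125 - p (demand) and qs = 4p - 121 (supply).
Setting them equal: 125 - p = 4p - 121 → 246 = 5p, so p = 49.2 and q = 75.8.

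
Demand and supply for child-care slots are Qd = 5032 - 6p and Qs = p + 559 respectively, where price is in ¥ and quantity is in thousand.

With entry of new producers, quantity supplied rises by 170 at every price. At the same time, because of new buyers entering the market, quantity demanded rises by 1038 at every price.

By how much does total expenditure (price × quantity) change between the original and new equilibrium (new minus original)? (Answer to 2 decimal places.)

Original equilibrium: 5032 - 6p = p + 559 gives 4473 = 7p, so p = 639 and Q = 1198.
With the change applied: demand Qd = 6070 - 6p, supply Qs = p + 729.
Equate the new curves: 6070 - 6p = p + 729, giving 5341 = 7p, p = 763, Q = 1492.
Expenditure moves from 639×1198 = 765522 to 763×1492 = 1138396; change = +372874.00.

+372874.00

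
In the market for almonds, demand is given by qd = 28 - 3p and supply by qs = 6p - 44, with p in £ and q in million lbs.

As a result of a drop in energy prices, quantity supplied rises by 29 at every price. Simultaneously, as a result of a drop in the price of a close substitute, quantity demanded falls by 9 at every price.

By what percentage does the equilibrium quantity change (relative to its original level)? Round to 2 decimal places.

Original equilibrium: 28 - 3p = 6p - 44 gives 72 = 9p, so p = 8 and q = 4.
The new curves are qd = 19 - 3p (demand) and qs = 6p - 15 (supply).
New equilibrium: 19 - 3p = 6p - 15 ⇒ 34 = 9p ⇒ p = 34/9 ≈ 3.7778, q = 23/3 ≈ 7.6667.
%Δq = (7.6667 − 4) / 4 × 100 = +91.67%.

+91.67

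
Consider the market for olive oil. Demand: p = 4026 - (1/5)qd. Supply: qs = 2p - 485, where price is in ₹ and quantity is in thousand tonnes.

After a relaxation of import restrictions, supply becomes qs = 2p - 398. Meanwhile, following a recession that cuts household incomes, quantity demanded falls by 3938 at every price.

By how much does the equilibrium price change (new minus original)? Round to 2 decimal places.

-575.00

Solve the original market: 20130 - 5p = 2p - 485, hence p = 2945 and q = 5405.
The new curves are qd = 16192 - 5p (demand) and qs = 2p - 398 (supply).
Equate the new curves: 16192 - 5p = 2p - 398, giving 16590 = 7p, p = 2370, q = 4342.
Δp = 2370 − 2945 = -575.00.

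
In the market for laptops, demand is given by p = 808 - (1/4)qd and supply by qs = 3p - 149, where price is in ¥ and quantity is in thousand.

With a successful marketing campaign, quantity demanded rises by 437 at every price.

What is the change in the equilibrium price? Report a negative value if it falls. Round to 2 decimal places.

Solve the original market: 3232 - 4p = 3p - 149, hence p = 483 and q = 1300.
The shock moves the curves to qd = 3669 - 4p and qs = 3p - 149.
Setting them equal: 3669 - 4p = 3p - 149 → 3818 = 7p, so p = 3818/7 ≈ 545.4286 and q = 10411/7 ≈ 1487.2857.
Δp = 545.4286 − 483 = +62.43.

+62.43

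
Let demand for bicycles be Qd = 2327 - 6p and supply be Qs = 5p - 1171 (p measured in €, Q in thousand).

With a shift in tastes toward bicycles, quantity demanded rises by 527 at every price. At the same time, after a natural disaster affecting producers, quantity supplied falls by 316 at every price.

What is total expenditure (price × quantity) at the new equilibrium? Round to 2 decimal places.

Original equilibrium: 2327 - 6p = 5p - 1171 gives 3498 = 11p, so p = 318 and Q = 419.
The new curves are Qd = 2854 - 6p (demand) and Qs = 5p - 1487 (supply).
New equilibrium: 2854 - 6p = 5p - 1487 ⇒ 4341 = 11p ⇒ p = 4341/11 ≈ 394.6364, Q = 5348/11 ≈ 486.1818.
New expenditure = 394.6364 × 486.1818 = 191865.02.

191865.02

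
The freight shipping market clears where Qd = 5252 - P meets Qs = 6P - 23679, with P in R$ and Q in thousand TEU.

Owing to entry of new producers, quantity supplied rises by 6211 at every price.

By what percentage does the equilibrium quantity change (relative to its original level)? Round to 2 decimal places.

+79.29

Before the shock: 5252 - P = 6P - 23679 ⇒ 28931 = 7P ⇒ P = 4133, Q = 1119.
After the shift, demand is Qd = 5252 - P and supply is Qs = 6P - 17468.
New equilibrium: 5252 - P = 6P - 17468 ⇒ 22720 = 7P ⇒ P = 22720/7 ≈ 3245.7143, Q = 14044/7 ≈ 2006.2857.
%ΔQ = (2006.2857 − 1119) / 1119 × 100 = +79.29%.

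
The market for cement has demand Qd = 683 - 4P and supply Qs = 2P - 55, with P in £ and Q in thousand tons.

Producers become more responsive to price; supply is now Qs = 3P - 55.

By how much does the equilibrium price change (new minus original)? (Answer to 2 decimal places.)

-17.57

Original equilibrium: 683 - 4P = 2P - 55 gives 738 = 6P, so P = 123 and Q = 191.
The shock moves the curves to Qd = 683 - 4P and Qs = 3P - 55.
Setting them equal: 683 - 4P = 3P - 55 → 738 = 7P, so P = 738/7 ≈ 105.4286 and Q = 1829/7 ≈ 261.2857.
ΔP = 105.4286 − 123 = -17.57.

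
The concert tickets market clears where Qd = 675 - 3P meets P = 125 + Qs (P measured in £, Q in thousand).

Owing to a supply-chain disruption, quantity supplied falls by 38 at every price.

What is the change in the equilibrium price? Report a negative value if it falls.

Initially, 675 - 3P = P - 125, so 800 = 4P and P = 200, Q = 75.
With the change applied: demand Qd = 675 - 3P, supply Qs = P - 163.
Equate the new curves: 675 - 3P = P - 163, giving 838 = 4P, P = 209.5, Q = 46.5.
ΔP = 209.5 − 200 = +9.5.

+9.5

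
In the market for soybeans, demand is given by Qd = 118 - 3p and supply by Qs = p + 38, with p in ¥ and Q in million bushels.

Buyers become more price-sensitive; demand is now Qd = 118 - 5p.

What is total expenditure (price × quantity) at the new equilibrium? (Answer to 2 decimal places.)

Original equilibrium: 118 - 3p = p + 38 gives 80 = 4p, so p = 20 and Q = 58.
After the shift, demand is Qd = 118 - 5p and supply is Qs = p + 38.
Setting them equal: 118 - 5p = p + 38 → 80 = 6p, so p = 40/3 ≈ 13.3333 and Q = 154/3 ≈ 51.3333.
New expenditure = 13.3333 × 51.3333 = 684.44.

684.44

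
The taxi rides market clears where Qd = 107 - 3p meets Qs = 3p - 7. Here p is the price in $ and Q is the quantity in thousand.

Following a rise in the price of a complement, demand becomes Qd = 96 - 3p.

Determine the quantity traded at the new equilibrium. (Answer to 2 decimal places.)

Original equilibrium: 107 - 3p = 3p - 7 gives 114 = 6p, so p = 19 and Q = 50.
The shock moves the curves to Qd = 96 - 3p and Qs = 3p - 7.
New equilibrium: 96 - 3p = 3p - 7 ⇒ 103 = 6p ⇒ p = 103/6 ≈ 17.1667, Q = 44.5.

44.50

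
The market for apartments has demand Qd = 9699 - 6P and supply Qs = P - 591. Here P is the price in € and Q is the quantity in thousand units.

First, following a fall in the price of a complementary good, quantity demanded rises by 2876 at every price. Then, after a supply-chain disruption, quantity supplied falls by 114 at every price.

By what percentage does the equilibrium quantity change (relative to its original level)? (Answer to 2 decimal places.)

+35.62

Before the shock: 9699 - 6P = P - 591 ⇒ 10290 = 7P ⇒ P = 1470, Q = 879.
After the shift, demand is Qd = 12575 - 6P and supply is Qs = P - 705.
Equate the new curves: 12575 - 6P = P - 705, giving 13280 = 7P, P = 13280/7 ≈ 1897.1429, Q = 8345/7 ≈ 1192.1429.
%ΔQ = (1192.1429 − 879) / 879 × 100 = +35.62%.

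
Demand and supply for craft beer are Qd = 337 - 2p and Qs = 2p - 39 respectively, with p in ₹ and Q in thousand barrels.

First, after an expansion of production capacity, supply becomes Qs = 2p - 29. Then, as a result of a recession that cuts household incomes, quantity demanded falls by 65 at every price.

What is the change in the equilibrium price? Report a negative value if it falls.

-18.75

Original equilibrium: 337 - 2p = 2p - 39 gives 376 = 4p, so p = 94 and Q = 149.
With the change applied: demand Qd = 272 - 2p, supply Qs = 2p - 29.
New equilibrium: 272 - 2p = 2p - 29 ⇒ 301 = 4p ⇒ p = 75.25, Q = 121.5.
Δp = 75.25 − 94 = -18.75.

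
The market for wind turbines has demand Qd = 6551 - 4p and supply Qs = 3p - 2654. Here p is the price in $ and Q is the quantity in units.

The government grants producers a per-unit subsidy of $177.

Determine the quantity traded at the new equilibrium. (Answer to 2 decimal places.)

Initially, 6551 - 4p = 3p - 2654, so 9205 = 7p and p = 1315, Q = 1291.
Since sellers receive the price plus the subsidy, the effective supply curve becomes Qs = 3p - 2123.
Equate the new curves: 6551 - 4p = 3p - 2123, giving 8674 = 7p, p = 8674/7 ≈ 1239.1429, Q = 11161/7 ≈ 1594.4286.

1594.43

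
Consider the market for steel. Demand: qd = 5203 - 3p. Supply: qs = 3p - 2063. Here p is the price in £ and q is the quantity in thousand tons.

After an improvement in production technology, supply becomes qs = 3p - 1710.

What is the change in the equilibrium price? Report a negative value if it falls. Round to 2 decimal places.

-58.83

Solve the original market: 5203 - 3p = 3p - 2063, hence p = 1211 and q = 1570.
After the shift, demand is qd = 5203 - 3p and supply is qs = 3p - 1710.
Setting them equal: 5203 - 3p = 3p - 1710 → 6913 = 6p, so p = 6913/6 ≈ 1152.1667 and q = 1746.5.
Δp = 1152.1667 − 1211 = -58.83.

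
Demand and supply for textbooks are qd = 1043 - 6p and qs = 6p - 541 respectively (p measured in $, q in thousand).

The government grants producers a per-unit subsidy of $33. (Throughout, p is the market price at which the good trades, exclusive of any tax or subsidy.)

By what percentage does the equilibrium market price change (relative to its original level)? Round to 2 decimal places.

Solve the original market: 1043 - 6p = 6p - 541, hence p = 132 and q = 251.
Since sellers receive the price plus the subsidy, the effective supply curve becomes qs = 6p - 343.
Equate the new curves: 1043 - 6p = 6p - 343, giving 1386 = 12p, p = 115.5, q = 350.
%Δp = (115.5 − 132) / 132 × 100 = -12.50%.

-12.50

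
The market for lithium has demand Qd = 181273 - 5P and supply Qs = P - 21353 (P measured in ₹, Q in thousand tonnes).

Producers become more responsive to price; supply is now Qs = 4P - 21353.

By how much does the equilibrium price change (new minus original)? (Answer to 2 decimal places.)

-11257.00

Solve the original market: 181273 - 5P = P - 21353, hence P = 33771 and Q = 12418.
The new curves are Qd = 181273 - 5P (demand) and Qs = 4P - 21353 (supply).
New equilibrium: 181273 - 5P = 4P - 21353 ⇒ 202626 = 9P ⇒ P = 22514, Q = 68703.
ΔP = 22514 − 33771 = -11257.00.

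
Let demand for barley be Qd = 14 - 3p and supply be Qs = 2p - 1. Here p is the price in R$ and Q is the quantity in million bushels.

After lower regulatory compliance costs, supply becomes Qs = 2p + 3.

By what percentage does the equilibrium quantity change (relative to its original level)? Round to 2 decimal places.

+48.00

Before the shock: 14 - 3p = 2p - 1 ⇒ 15 = 5p ⇒ p = 3, Q = 5.
With the change applied: demand Qd = 14 - 3p, supply Qs = 2p + 3.
Equate the new curves: 14 - 3p = 2p + 3, giving 11 = 5p, p = 2.2, Q = 7.4.
%ΔQ = (7.4 − 5) / 5 × 100 = +48.00%.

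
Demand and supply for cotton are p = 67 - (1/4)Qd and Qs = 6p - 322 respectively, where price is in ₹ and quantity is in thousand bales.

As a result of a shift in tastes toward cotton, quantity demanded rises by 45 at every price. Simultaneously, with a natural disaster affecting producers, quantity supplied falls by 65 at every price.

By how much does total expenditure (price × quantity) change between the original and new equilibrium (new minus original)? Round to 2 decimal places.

+422.00

Before the shock: 268 - 4p = 6p - 322 ⇒ 590 = 10p ⇒ p = 59, Q = 32.
After the shift, demand is Qd = 313 - 4p and supply is Qs = 6p - 387.
Clearing the new market: 313 - 4p = 6p - 387, so p = 70 and Q = 33.
Expenditure moves from 59×32 = 1888 to 70×33 = 2310; change = +422.00.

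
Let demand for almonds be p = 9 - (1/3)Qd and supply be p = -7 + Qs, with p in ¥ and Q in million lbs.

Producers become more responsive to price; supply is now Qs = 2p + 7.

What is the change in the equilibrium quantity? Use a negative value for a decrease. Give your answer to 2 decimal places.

+3.00

Before the shock: 27 - 3p = p + 7 ⇒ 20 = 4p ⇒ p = 5, Q = 12.
The new curves are Qd = 27 - 3p (demand) and Qs = 2p + 7 (supply).
Clearing the new market: 27 - 3p = 2p + 7, so p = 4 and Q = 15.
ΔQ = 15 − 12 = +3.00.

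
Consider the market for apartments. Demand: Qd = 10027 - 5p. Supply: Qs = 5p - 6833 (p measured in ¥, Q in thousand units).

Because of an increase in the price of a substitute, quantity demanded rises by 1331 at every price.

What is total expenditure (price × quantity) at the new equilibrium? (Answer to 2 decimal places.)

4115713.75

Solve the original market: 10027 - 5p = 5p - 6833, hence p = 1686 and Q = 1597.
The new curves are Qd = 11358 - 5p (demand) and Qs = 5p - 6833 (supply).
Equate the new curves: 11358 - 5p = 5p - 6833, giving 18191 = 10p, p = 1819.1, Q = 2262.5.
New expenditure = 1819.1 × 2262.5 = 4115713.75.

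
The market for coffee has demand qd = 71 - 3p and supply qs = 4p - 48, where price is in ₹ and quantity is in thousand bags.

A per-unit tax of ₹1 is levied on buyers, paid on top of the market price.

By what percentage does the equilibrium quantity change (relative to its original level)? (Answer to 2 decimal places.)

Initially, 71 - 3p = 4p - 48, so 119 = 7p and p = 17, q = 20.
Since buyers pay the price plus the tax, the effective demand curve becomes qd = 68 - 3p.
Equate the new curves: 68 - 3p = 4p - 48, giving 116 = 7p, p = 116/7 ≈ 16.5714, q = 128/7 ≈ 18.2857.
%Δq = (18.2857 − 20) / 20 × 100 = -8.57%.

-8.57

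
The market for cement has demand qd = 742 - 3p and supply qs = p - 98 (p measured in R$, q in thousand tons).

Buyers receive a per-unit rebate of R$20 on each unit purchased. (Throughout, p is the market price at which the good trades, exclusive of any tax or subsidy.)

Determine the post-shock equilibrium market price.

225

Initially, 742 - 3p = p - 98, so 840 = 4p and p = 210, q = 112.
Since buyers' out-of-pocket price is the market price minus the rebate, the effective demand curve becomes qd = 802 - 3p.
Setting them equal: 802 - 3p = p - 98 → 900 = 4p, so p = 225 and q = 127.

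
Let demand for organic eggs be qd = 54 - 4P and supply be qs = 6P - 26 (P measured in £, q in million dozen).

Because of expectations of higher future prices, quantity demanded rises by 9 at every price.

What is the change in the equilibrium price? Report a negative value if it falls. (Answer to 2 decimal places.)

Initially, 54 - 4P = 6P - 26, so 80 = 10P and P = 8, q = 22.
The shock moves the curves to qd = 63 - 4P and qs = 6P - 26.
Clearing the new market: 63 - 4P = 6P - 26, so P = 8.9 and q = 27.4.
ΔP = 8.9 − 8 = +0.90.

+0.90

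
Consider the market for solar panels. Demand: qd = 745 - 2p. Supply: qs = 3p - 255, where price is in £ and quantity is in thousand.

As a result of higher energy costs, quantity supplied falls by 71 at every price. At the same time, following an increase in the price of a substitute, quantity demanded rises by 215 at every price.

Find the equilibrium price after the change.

Before the shock: 745 - 2p = 3p - 255 ⇒ 1000 = 5p ⇒ p = 200, q = 345.
The new curves are qd = 960 - 2p (demand) and qs = 3p - 326 (supply).
Equate the new curves: 960 - 2p = 3p - 326, giving 1286 = 5p, p = 257.2, q = 445.6.

257.2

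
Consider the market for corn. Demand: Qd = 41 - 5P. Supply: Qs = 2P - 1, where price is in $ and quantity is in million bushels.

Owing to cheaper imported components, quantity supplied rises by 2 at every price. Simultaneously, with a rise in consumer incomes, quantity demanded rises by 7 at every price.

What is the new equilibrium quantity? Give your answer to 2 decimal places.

Original equilibrium: 41 - 5P = 2P - 1 gives 42 = 7P, so P = 6 and Q = 11.
After the shift, demand is Qd = 48 - 5P and supply is Qs = 2P + 1.
Clearing the new market: 48 - 5P = 2P + 1, so P = 47/7 ≈ 6.7143 and Q = 101/7 ≈ 14.4286.

14.43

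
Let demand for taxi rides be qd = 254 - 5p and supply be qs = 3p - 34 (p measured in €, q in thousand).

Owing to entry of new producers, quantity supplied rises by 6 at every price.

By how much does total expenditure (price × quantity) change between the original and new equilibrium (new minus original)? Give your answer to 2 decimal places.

+76.69

Initially, 254 - 5p = 3p - 34, so 288 = 8p and p = 36, q = 74.
The shock moves the curves to qd = 254 - 5p and qs = 3p - 28.
Setting them equal: 254 - 5p = 3p - 28 → 282 = 8p, so p = 35.25 and q = 77.75.
Expenditure moves from 36×74 = 2664 to 35.25×77.75 = 2740.6875; change = +76.69.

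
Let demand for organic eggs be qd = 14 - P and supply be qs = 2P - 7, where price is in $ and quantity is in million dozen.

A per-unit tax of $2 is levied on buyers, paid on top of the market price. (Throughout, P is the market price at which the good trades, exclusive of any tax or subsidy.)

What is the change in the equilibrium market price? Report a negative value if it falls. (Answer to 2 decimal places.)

-0.67

Before the shock: 14 - P = 2P - 7 ⇒ 21 = 3P ⇒ P = 7, q = 7.
Since buyers pay the price plus the tax, the effective demand curve becomes qd = 12 - P.
Clearing the new market: 12 - P = 2P - 7, so P = 19/3 ≈ 6.3333 and q = 17/3 ≈ 5.6667.
ΔP = 6.3333 − 7 = -0.67.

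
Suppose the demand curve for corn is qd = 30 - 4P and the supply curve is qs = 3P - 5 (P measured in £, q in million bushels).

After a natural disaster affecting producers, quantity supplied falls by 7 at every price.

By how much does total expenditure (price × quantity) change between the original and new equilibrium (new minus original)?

-14

Original equilibrium: 30 - 4P = 3P - 5 gives 35 = 7P, so P = 5 and q = 10.
With the change applied: demand qd = 30 - 4P, supply qs = 3P - 12.
Equate the new curves: 30 - 4P = 3P - 12, giving 42 = 7P, P = 6, q = 6.
Expenditure moves from 5×10 = 50 to 6×6 = 36; change = -14.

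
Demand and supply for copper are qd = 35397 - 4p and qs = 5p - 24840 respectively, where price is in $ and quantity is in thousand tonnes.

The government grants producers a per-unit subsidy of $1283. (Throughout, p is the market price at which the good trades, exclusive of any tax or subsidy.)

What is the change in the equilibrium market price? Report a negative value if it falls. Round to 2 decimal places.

-712.78

Initially, 35397 - 4p = 5p - 24840, so 60237 = 9p and p = 6693, q = 8625.
Since sellers receive the price plus the subsidy, the effective supply curve becomes qs = 5p - 18425.
Equate the new curves: 35397 - 4p = 5p - 18425, giving 53822 = 9p, p = 53822/9 ≈ 5980.2222, q = 103285/9 ≈ 11476.1111.
Δp = 5980.2222 − 6693 = -712.78.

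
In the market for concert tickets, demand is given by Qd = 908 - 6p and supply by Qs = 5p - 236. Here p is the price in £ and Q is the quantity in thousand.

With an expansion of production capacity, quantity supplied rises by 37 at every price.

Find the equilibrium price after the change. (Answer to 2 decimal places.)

100.64

Before the shock: 908 - 6p = 5p - 236 ⇒ 1144 = 11p ⇒ p = 104, Q = 284.
The shock moves the curves to Qd = 908 - 6p and Qs = 5p - 199.
Equate the new curves: 908 - 6p = 5p - 199, giving 1107 = 11p, p = 1107/11 ≈ 100.6364, Q = 3346/11 ≈ 304.1818.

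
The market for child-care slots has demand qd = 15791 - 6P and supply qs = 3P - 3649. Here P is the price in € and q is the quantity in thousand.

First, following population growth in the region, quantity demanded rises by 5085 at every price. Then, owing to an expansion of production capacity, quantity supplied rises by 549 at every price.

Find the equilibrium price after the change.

Initially, 15791 - 6P = 3P - 3649, so 19440 = 9P and P = 2160, q = 2831.
The shock moves the curves to qd = 20876 - 6P and qs = 3P - 3100.
Equate the new curves: 20876 - 6P = 3P - 3100, giving 23976 = 9P, P = 2664, q = 4892.

2664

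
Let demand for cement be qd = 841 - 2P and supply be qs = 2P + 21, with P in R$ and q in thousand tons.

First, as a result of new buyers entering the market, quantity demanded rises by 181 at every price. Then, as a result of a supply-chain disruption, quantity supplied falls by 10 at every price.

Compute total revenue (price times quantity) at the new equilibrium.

130545.375

Before the shock: 841 - 2P = 2P + 21 ⇒ 820 = 4P ⇒ P = 205, q = 431.
The new curves are qd = 1022 - 2P (demand) and qs = 2P + 11 (supply).
Clearing the new market: 1022 - 2P = 2P + 11, so P = 252.75 and q = 516.5.
New expenditure = 252.75 × 516.5 = 130545.375.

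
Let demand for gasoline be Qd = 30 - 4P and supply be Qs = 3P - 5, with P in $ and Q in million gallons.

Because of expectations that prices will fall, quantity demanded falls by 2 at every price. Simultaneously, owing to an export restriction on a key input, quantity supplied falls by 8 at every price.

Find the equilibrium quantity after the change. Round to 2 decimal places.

Before the shock: 30 - 4P = 3P - 5 ⇒ 35 = 7P ⇒ P = 5, Q = 10.
With the change applied: demand Qd = 28 - 4P, supply Qs = 3P - 13.
Clearing the new market: 28 - 4P = 3P - 13, so P = 41/7 ≈ 5.8571 and Q = 32/7 ≈ 4.5714.

4.57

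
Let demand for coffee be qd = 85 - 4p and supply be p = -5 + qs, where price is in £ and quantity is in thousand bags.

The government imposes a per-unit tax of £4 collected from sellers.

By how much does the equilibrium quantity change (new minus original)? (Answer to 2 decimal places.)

Original equilibrium: 85 - 4p = p + 5 gives 80 = 5p, so p = 16 and q = 21.
Since sellers keep the price net of the tax, the effective supply curve becomes qs = p + 1.
Equate the new curves: 85 - 4p = p + 1, giving 84 = 5p, p = 16.8, q = 17.8.
Δq = 17.8 − 21 = -3.20.

-3.20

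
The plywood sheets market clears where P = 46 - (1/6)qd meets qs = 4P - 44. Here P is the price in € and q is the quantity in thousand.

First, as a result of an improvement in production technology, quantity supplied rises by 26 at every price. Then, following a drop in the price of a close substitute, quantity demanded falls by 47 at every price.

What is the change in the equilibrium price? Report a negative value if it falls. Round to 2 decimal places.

Initially, 276 - 6P = 4P - 44, so 320 = 10P and P = 32, q = 84.
With the change applied: demand qd = 229 - 6P, supply qs = 4P - 18.
Equate the new curves: 229 - 6P = 4P - 18, giving 247 = 10P, P = 24.7, q = 80.8.
ΔP = 24.7 − 32 = -7.30.

-7.30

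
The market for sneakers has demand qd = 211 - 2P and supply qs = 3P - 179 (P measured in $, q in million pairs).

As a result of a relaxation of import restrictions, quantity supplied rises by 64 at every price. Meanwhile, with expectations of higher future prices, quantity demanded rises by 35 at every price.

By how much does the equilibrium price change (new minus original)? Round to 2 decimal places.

Solve the original market: 211 - 2P = 3P - 179, hence P = 78 and q = 55.
The new curves are qd = 246 - 2P (demand) and qs = 3P - 115 (supply).
Equate the new curves: 246 - 2P = 3P - 115, giving 361 = 5P, P = 72.2, q = 101.6.
ΔP = 72.2 − 78 = -5.80.

-5.80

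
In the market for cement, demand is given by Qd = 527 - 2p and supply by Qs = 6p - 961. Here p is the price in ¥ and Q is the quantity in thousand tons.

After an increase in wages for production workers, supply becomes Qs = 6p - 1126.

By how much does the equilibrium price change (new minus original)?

+20.625

Initially, 527 - 2p = 6p - 961, so 1488 = 8p and p = 186, Q = 155.
The new curves are Qd = 527 - 2p (demand) and Qs = 6p - 1126 (supply).
Clearing the new market: 527 - 2p = 6p - 1126, so p = 206.625 and Q = 113.75.
Δp = 206.625 − 186 = +20.625.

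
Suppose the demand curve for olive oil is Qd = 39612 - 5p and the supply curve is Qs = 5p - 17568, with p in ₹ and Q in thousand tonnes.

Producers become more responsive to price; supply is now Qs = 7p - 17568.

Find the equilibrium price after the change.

Initially, 39612 - 5p = 5p - 17568, so 57180 = 10p and p = 5718, Q = 11022.
After the shift, demand is Qd = 39612 - 5p and supply is Qs = 7p - 17568.
New equilibrium: 39612 - 5p = 7p - 17568 ⇒ 57180 = 12p ⇒ p = 4765, Q = 15787.

4765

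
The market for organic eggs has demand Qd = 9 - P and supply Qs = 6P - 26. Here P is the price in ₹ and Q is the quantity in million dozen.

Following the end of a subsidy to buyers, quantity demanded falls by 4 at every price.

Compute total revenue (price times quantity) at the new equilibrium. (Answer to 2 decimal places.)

Initially, 9 - P = 6P - 26, so 35 = 7P and P = 5, Q = 4.
The shock moves the curves to Qd = 5 - P and Qs = 6P - 26.
Setting them equal: 5 - P = 6P - 26 → 31 = 7P, so P = 31/7 ≈ 4.4286 and Q = 4/7 ≈ 0.5714.
New expenditure = 4.4286 × 0.5714 = 2.53.

2.53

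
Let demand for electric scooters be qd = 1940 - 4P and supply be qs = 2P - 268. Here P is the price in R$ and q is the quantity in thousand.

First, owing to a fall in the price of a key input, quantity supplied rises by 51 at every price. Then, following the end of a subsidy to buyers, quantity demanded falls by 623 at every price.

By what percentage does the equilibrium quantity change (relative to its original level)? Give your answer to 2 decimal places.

Before the shock: 1940 - 4P = 2P - 268 ⇒ 2208 = 6P ⇒ P = 368, q = 468.
The new curves are qd = 1317 - 4P (demand) and qs = 2P - 217 (supply).
New equilibrium: 1317 - 4P = 2P - 217 ⇒ 1534 = 6P ⇒ P = 767/3 ≈ 255.6667, q = 883/3 ≈ 294.3333.
%Δq = (294.3333 − 468) / 468 × 100 = -37.11%.

-37.11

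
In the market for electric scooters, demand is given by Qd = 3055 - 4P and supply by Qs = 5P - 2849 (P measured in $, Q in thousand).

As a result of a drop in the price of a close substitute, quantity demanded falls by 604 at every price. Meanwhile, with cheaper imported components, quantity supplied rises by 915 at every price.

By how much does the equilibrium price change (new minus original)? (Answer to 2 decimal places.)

Solve the original market: 3055 - 4P = 5P - 2849, hence P = 656 and Q = 431.
With the change applied: demand Qd = 2451 - 4P, supply Qs = 5P - 1934.
Equate the new curves: 2451 - 4P = 5P - 1934, giving 4385 = 9P, P = 4385/9 ≈ 487.2222, Q = 4519/9 ≈ 502.1111.
ΔP = 487.2222 − 656 = -168.78.

-168.78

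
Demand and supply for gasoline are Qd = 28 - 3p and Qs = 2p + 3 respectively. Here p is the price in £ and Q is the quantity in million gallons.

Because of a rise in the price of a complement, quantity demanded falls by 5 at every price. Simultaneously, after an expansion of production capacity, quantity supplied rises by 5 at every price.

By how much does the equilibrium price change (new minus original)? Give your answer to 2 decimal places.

-2.00

Solve the original market: 28 - 3p = 2p + 3, hence p = 5 and Q = 13.
After the shift, demand is Qd = 23 - 3p and supply is Qs = 2p + 8.
New equilibrium: 23 - 3p = 2p + 8 ⇒ 15 = 5p ⇒ p = 3, Q = 14.
Δp = 3 − 5 = -2.00.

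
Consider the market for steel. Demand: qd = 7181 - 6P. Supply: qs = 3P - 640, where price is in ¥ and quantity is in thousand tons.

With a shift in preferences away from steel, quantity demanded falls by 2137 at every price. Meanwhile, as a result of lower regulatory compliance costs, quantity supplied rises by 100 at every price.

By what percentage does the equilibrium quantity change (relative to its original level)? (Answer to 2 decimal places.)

Initially, 7181 - 6P = 3P - 640, so 7821 = 9P and P = 869, q = 1967.
The new curves are qd = 5044 - 6P (demand) and qs = 3P - 540 (supply).
Equate the new curves: 5044 - 6P = 3P - 540, giving 5584 = 9P, P = 5584/9 ≈ 620.4444, q = 3964/3 ≈ 1321.3333.
%Δq = (1321.3333 − 1967) / 1967 × 100 = -32.82%.

-32.82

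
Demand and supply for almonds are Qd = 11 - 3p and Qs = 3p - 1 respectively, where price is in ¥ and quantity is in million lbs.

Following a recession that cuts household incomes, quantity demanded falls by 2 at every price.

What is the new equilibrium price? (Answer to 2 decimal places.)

Before the shock: 11 - 3p = 3p - 1 ⇒ 12 = 6p ⇒ p = 2, Q = 5.
After the shift, demand is Qd = 9 - 3p and supply is Qs = 3p - 1.
Equate the new curves: 9 - 3p = 3p - 1, giving 10 = 6p, p = 5/3 ≈ 1.6667, Q = 4.

1.67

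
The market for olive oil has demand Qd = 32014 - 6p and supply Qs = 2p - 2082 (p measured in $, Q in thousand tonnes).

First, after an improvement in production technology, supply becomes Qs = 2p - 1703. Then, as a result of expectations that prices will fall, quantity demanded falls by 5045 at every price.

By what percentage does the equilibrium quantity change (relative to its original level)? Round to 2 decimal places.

Before the shock: 32014 - 6p = 2p - 2082 ⇒ 34096 = 8p ⇒ p = 4262, Q = 6442.
The shock moves the curves to Qd = 26969 - 6p and Qs = 2p - 1703.
New equilibrium: 26969 - 6p = 2p - 1703 ⇒ 28672 = 8p ⇒ p = 3584, Q = 5465.
%ΔQ = (5465 − 6442) / 6442 × 100 = -15.17%.

-15.17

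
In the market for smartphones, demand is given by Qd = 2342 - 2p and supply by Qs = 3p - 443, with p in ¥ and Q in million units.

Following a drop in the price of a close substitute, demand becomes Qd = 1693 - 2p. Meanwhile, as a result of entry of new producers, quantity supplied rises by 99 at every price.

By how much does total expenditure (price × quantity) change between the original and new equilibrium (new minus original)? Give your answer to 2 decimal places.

-326217.32

Original equilibrium: 2342 - 2p = 3p - 443 gives 2785 = 5p, so p = 557 and Q = 1228.
The new curves are Qd = 1693 - 2p (demand) and Qs = 3p - 344 (supply).
Equate the new curves: 1693 - 2p = 3p - 344, giving 2037 = 5p, p = 407.4, Q = 878.2.
Expenditure moves from 557×1228 = 683996 to 407.4×878.2 = 357778.68; change = -326217.32.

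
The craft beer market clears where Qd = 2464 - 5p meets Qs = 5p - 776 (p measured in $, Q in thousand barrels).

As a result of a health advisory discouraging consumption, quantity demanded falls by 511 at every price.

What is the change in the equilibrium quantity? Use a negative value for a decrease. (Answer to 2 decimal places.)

Initially, 2464 - 5p = 5p - 776, so 3240 = 10p and p = 324, Q = 844.
With the change applied: demand Qd = 1953 - 5p, supply Qs = 5p - 776.
Setting them equal: 1953 - 5p = 5p - 776 → 2729 = 10p, so p = 272.9 and Q = 588.5.
ΔQ = 588.5 − 844 = -255.50.

-255.50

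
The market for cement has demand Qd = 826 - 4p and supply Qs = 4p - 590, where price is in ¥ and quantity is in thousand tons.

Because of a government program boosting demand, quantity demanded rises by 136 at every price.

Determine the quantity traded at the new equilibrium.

Original equilibrium: 826 - 4p = 4p - 590 gives 1416 = 8p, so p = 177 and Q = 118.
With the change applied: demand Qd = 962 - 4p, supply Qs = 4p - 590.
Setting them equal: 962 - 4p = 4p - 590 → 1552 = 8p, so p = 194 and Q = 186.

186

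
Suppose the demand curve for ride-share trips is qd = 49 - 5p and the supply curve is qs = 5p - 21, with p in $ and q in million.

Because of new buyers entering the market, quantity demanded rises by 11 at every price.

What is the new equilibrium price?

8.1

Solve the original market: 49 - 5p = 5p - 21, hence p = 7 and q = 14.
After the shift, demand is qd = 60 - 5p and supply is qs = 5p - 21.
New equilibrium: 60 - 5p = 5p - 21 ⇒ 81 = 10p ⇒ p = 8.1, q = 19.5.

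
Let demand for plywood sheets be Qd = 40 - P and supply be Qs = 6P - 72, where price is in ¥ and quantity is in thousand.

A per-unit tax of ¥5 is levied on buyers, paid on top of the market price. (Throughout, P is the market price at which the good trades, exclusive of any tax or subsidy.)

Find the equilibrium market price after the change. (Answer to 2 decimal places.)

15.29

Before the shock: 40 - P = 6P - 72 ⇒ 112 = 7P ⇒ P = 16, Q = 24.
Since buyers pay the price plus the tax, the effective demand curve becomes Qd = 35 - P.
New equilibrium: 35 - P = 6P - 72 ⇒ 107 = 7P ⇒ P = 107/7 ≈ 15.2857, Q = 138/7 ≈ 19.7143.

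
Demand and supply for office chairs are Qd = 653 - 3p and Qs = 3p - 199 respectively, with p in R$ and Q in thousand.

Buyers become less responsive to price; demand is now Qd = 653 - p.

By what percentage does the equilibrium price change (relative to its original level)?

Initially, 653 - 3p = 3p - 199, so 852 = 6p and p = 142, Q = 227.
After the shift, demand is Qd = 653 - p and supply is Qs = 3p - 199.
Clearing the new market: 653 - p = 3p - 199, so p = 213 and Q = 440.
%Δp = (213 − 142) / 142 × 100 = +50%.

+50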